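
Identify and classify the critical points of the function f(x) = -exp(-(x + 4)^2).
f'(x) = 2*(x + 4)*exp(-(x + 4)^2)

Solve f'(x) = 0:
  f'(x) = (2*x + 8)·exp(-(x + 4)^2) and exp(-(x + 4)^2) > 0 for every x, so f'(x) = 0 ⇔ 2*x + 8 = 0.
  Factor: 2*x + 8 = 2*(x + 4) = 0.
  ⇒ x = -4

f''(x) = 2*(1 - 2*(x + 4)^2)*exp(-(x + 4)^2)
Second-derivative test at each critical point:
  f''(-4) = 2 > 0 → local minimum

Critical points: x = -4 (local minimum)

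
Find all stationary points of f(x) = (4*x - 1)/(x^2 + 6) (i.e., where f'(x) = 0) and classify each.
f'(x) = 2*(-2*x^2 + x + 12)/(x^4 + 12*x^2 + 36)

Solve f'(x) = 0:
  f'(x) = -2*(2*x^2 - x - 12)/(x^2 + 6)^2; the denominator is positive wherever f is defined, so f'(x) = 0 ⇔ -4*x^2 + 2*x + 24 = 0.
  Factor: -4*x^2 + 2*x + 24 = -2*(2*x^2 - x - 12); 2*x^2 - x - 12 = 0 has no rational roots; quadratic formula: x = (1 ± √97)/4.
  ⇒ x = 1/4 - sqrt(97)/4 ≈ -2.2122, 1/4 + sqrt(97)/4 ≈ 2.7122

f''(x) = 2*(4*x^2*(4*x - 1) + (1 - 12*x)*(x^2 + 6))/(x^2 + 6)^3
Second-derivative test at each critical point:
  f''(-2.2122) = 0.1660 > 0 → local minimum
  f''(2.7122) = -0.1104 < 0 → local maximum

Critical points: x = 1/4 - sqrt(97)/4 ≈ -2.2122 (local minimum); x = 1/4 + sqrt(97)/4 ≈ 2.7122 (local maximum)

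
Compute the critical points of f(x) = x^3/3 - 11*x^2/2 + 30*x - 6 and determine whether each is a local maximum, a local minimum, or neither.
f'(x) = x^2 - 11*x + 30

Solve f'(x) = 0:
  Factor: x^2 - 11*x + 30 = (x - 6)*(x - 5) = 0.
  ⇒ x = 5, 6

f''(x) = 2*x - 11
Second-derivative test at each critical point:
  f''(5) = -1 < 0 → local maximum
  f''(6) = 1 > 0 → local minimum

Critical points: x = 5 (local maximum); x = 6 (local minimum)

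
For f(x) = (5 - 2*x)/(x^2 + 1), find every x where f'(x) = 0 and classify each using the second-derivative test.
f'(x) = 2*(x^2 - 5*x - 1)/(x^4 + 2*x^2 + 1)

Solve f'(x) = 0:
  f'(x) = 2*(x^2 - 5*x - 1)/(x^2 + 1)^2; the denominator is positive wherever f is defined, so f'(x) = 0 ⇔ 2*x^2 - 10*x - 2 = 0.
  Factor: 2*x^2 - 10*x - 2 = 2*(x^2 - 5*x - 1); x^2 - 5*x - 1 = 0 has no rational roots; quadratic formula: x = (5 ± √29)/2.
  ⇒ x = 5/2 - sqrt(29)/2 ≈ -0.1926, 5/2 + sqrt(29)/2 ≈ 5.1926

f''(x) = 2*(4*x^2*(5 - 2*x) + (6*x - 5)*(x^2 + 1))/(x^2 + 1)^3
Second-derivative test at each critical point:
  f''(-0.1926) = -10.0138 < 0 → local maximum
  f''(5.1926) = 0.0138 > 0 → local minimum

Critical points: x = 5/2 - sqrt(29)/2 ≈ -0.1926 (local maximum); x = 5/2 + sqrt(29)/2 ≈ 5.1926 (local minimum)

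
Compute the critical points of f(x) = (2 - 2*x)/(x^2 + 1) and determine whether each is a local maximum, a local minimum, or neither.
f'(x) = 2*(-x^2 + 2*x*(x - 1) - 1)/(x^2 + 1)^2

Solve f'(x) = 0:
  f'(x) = 2*(x^2 - 2*x - 1)/(x^2 + 1)^2; the denominator is positive wherever f is defined, so f'(x) = 0 ⇔ 2*x^2 - 4*x - 2 = 0.
  Factor: 2*x^2 - 4*x - 2 = 2*(x^2 - 2*x - 1); x^2 - 2*x - 1 = 0 has no rational roots; quadratic formula: x = (2 ± √8)/2.
  ⇒ x = 1 - sqrt(2) ≈ -0.4142, 1 + sqrt(2) ≈ 2.4142

f''(x) = 4*(4*x^2*(1 - x) + (3*x - 1)*(x^2 + 1))/(x^2 + 1)^3
Second-derivative test at each critical point:
  f''(-0.4142) = -4.1213 < 0 → local maximum
  f''(2.4142) = 0.1213 > 0 → local minimum

Critical points: x = 1 - sqrt(2) ≈ -0.4142 (local maximum); x = 1 + sqrt(2) ≈ 2.4142 (local minimum)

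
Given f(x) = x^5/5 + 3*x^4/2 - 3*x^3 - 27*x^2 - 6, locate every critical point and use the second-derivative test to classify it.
f'(x) = x*(x^3 + 6*x^2 - 9*x - 54)

Solve f'(x) = 0:
  Factor: x^4 + 6*x^3 - 9*x^2 - 54*x = x*(x - 3)*(x + 3)*(x + 6) = 0.
  ⇒ x = -6, -3, 0, 3

f''(x) = 4*x^3 + 18*x^2 - 18*x - 54
Second-derivative test at each critical point:
  f''(-6) = -162 < 0 → local maximum
  f''(-3) = 54 > 0 → local minimum
  f''(0) = -54 < 0 → local maximum
  f''(3) = 162 > 0 → local minimum

Critical points: x = -6 (local maximum); x = -3 (local minimum); x = 0 (local maximum); x = 3 (local minimum)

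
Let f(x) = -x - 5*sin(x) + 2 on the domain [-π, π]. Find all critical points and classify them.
f'(x) = -5*cos(x) - 1

Solve f'(x) = 0 on [-π, π]:
  f'(x) = 0 ⇔ cos(x) = -1/5, i.e. x = ±arccos(-1/5) + 2nπ; keep the solutions lying in [-π, π].
  ⇒ x = -acos(-1/5) ≈ -1.7722, acos(-1/5) ≈ 1.7722

f''(x) = 5*sin(x)
Second-derivative test at each critical point:
  f''(-1.7722) = -4.8990 < 0 → local maximum
  f''(1.7722) = 4.8990 > 0 → local minimum

Critical points: x = -acos(-1/5) ≈ -1.7722 (local maximum); x = acos(-1/5) ≈ 1.7722 (local minimum)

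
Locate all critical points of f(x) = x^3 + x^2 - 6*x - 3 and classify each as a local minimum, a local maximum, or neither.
f'(x) = 3*x^2 + 2*x - 6

Solve f'(x) = 0:
  3*x^2 + 2*x - 6 = 0 has no rational roots; quadratic formula: x = (-2 ± √76)/6.
  ⇒ x = -sqrt(19)/3 - 1/3 ≈ -1.7863, -1/3 + sqrt(19)/3 ≈ 1.1196

f''(x) = 6*x + 2
Second-derivative test at each critical point:
  f''(-1.7863) = -8.7178 < 0 → local maximum
  f''(1.1196) = 8.7178 > 0 → local minimum

Critical points: x = -sqrt(19)/3 - 1/3 ≈ -1.7863 (local maximum); x = -1/3 + sqrt(19)/3 ≈ 1.1196 (local minimum)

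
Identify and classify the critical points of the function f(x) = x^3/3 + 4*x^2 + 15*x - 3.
f'(x) = x^2 + 8*x + 15

Solve f'(x) = 0:
  Factor: x^2 + 8*x + 15 = (x + 3)*(x + 5) = 0.
  ⇒ x = -5, -3

f''(x) = 2*x + 8
Second-derivative test at each critical point:
  f''(-5) = -2 < 0 → local maximum
  f''(-3) = 2 > 0 → local minimum

Critical points: x = -5 (local maximum); x = -3 (local minimum)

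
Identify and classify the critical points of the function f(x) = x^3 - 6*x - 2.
f'(x) = 3*x^2 - 6

Solve f'(x) = 0:
  Factor: 3*x^2 - 6 = 3*(x^2 - 2); x^2 - 2 = 0 has no rational roots; quadratic formula: x = (0 ± √8)/2.
  ⇒ x = -sqrt(2) ≈ -1.4142, sqrt(2) ≈ 1.4142

f''(x) = 6*x
Second-derivative test at each critical point:
  f''(-1.4142) = -8.4853 < 0 → local maximum
  f''(1.4142) = 8.4853 > 0 → local minimum

Critical points: x = -sqrt(2) ≈ -1.4142 (local maximum); x = sqrt(2) ≈ 1.4142 (local minimum)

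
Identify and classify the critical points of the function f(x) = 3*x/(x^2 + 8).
f'(x) = 3*(8 - x^2)/(x^4 + 16*x^2 + 64)

Solve f'(x) = 0:
  f'(x) = -3*(x^2 - 8)/(x^2 + 8)^2; the denominator is positive wherever f is defined, so f'(x) = 0 ⇔ 24 - 3*x^2 = 0.
  Factor: 24 - 3*x^2 = -3*(x^2 - 8); x^2 - 8 = 0 has no rational roots; quadratic formula: x = (0 ± √32)/2.
  ⇒ x = -2*sqrt(2) ≈ -2.8284, 2*sqrt(2) ≈ 2.8284

f''(x) = 6*x*(x^2 - 24)/(x^2 + 8)^3
Second-derivative test at each critical point:
  f''(-2.8284) = 0.0663 > 0 → local minimum
  f''(2.8284) = -0.0663 < 0 → local maximum

Critical points: x = -2*sqrt(2) ≈ -2.8284 (local minimum); x = 2*sqrt(2) ≈ 2.8284 (local maximum)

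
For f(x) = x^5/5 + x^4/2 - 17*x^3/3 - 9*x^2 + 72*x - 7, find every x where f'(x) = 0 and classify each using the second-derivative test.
f'(x) = x^4 + 2*x^3 - 17*x^2 - 18*x + 72

Solve f'(x) = 0:
  Factor: x^4 + 2*x^3 - 17*x^2 - 18*x + 72 = (x - 3)*(x - 2)*(x + 3)*(x + 4) = 0.
  ⇒ x = -4, -3, 2, 3

f''(x) = 4*x^3 + 6*x^2 - 34*x - 18
Second-derivative test at each critical point:
  f''(-4) = -42 < 0 → local maximum
  f''(-3) = 30 > 0 → local minimum
  f''(2) = -30 < 0 → local maximum
  f''(3) = 42 > 0 → local minimum

Critical points: x = -4 (local maximum); x = -3 (local minimum); x = 2 (local maximum); x = 3 (local minimum)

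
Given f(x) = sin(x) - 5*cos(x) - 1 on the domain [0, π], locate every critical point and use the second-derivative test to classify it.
f'(x) = 5*sin(x) + cos(x)

Solve f'(x) = 0 on [0, π]:
  f'(x) = 0 ⇔ cos(x) = -5*sin(x) ⇔ tan(x) = -1/5, i.e. x = arctan(-1/5) + nπ; keep the solutions lying in [0, π].
  ⇒ x = pi - atan(1/5) ≈ 2.9442

f''(x) = -sin(x) + 5*cos(x)
Second-derivative test at each critical point:
  f''(2.9442) = -5.0990 < 0 → local maximum

Critical points: x = pi - atan(1/5) ≈ 2.9442 (local maximum)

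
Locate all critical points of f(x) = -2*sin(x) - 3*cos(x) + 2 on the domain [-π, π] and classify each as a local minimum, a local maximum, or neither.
f'(x) = 3*sin(x) - 2*cos(x)

Solve f'(x) = 0 on [-π, π]:
  f'(x) = 0 ⇔ -2*cos(x) = -3*sin(x) ⇔ tan(x) = 2/3, i.e. x = arctan(2/3) + nπ; keep the solutions lying in [-π, π].
  ⇒ x = -pi + atan(2/3) ≈ -2.5536, atan(2/3) ≈ 0.5880

f''(x) = 2*sin(x) + 3*cos(x)
Second-derivative test at each critical point:
  f''(-2.5536) = -3.6056 < 0 → local maximum
  f''(0.5880) = 3.6056 > 0 → local minimum

Critical points: x = -pi + atan(2/3) ≈ -2.5536 (local maximum); x = atan(2/3) ≈ 0.5880 (local minimum)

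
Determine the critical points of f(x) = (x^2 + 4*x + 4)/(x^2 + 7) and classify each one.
f'(x) = 2*(-2*x^2 + 3*x + 14)/(x^4 + 14*x^2 + 49)

Solve f'(x) = 0:
  f'(x) = -2*(x + 2)*(2*x - 7)/(x^2 + 7)^2; the denominator is positive wherever f is defined, so f'(x) = 0 ⇔ -4*x^2 + 6*x + 28 = 0.
  Factor: -4*x^2 + 6*x + 28 = -2*(x + 2)*(2*x - 7) = 0.
  ⇒ x = -2, 7/2

f''(x) = 2*(4*x^3 - 9*x^2 - 84*x + 21)/(x^6 + 21*x^4 + 147*x^2 + 343)
Second-derivative test at each critical point:
  f''(-2) = 2/11 > 0 → local minimum
  f''(7/2) = -32/539 < 0 → local maximum

Critical points: x = -2 (local minimum); x = 7/2 (local maximum)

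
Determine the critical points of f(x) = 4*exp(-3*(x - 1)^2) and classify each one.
f'(x) = 24*(1 - x)*exp(-3*(x - 1)^2)

Solve f'(x) = 0:
  f'(x) = (24 - 24*x)·exp(-3*(x - 1)^2) and exp(-3*(x - 1)^2) > 0 for every x, so f'(x) = 0 ⇔ 24 - 24*x = 0.
  Factor: 24 - 24*x = -24*(x - 1) = 0.
  ⇒ x = 1

f''(x) = 24*(6*(x - 1)^2 - 1)*exp(-3*(x - 1)^2)
Second-derivative test at each critical point:
  f''(1) = -24 < 0 → local maximum

Critical points: x = 1 (local maximum)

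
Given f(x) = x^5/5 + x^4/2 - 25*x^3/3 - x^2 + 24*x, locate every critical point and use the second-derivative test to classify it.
f'(x) = x^4 + 2*x^3 - 25*x^2 - 2*x + 24

Solve f'(x) = 0:
  Factor: x^4 + 2*x^3 - 25*x^2 - 2*x + 24 = (x - 4)*(x - 1)*(x + 1)*(x + 6) = 0.
  ⇒ x = -6, -1, 1, 4

f''(x) = 4*x^3 + 6*x^2 - 50*x - 2
Second-derivative test at each critical point:
  f''(-6) = -350 < 0 → local maximum
  f''(-1) = 50 > 0 → local minimum
  f''(1) = -42 < 0 → local maximum
  f''(4) = 150 > 0 → local minimum

Critical points: x = -6 (local maximum); x = -1 (local minimum); x = 1 (local maximum); x = 4 (local minimum)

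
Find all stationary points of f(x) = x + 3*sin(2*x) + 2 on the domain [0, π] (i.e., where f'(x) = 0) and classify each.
f'(x) = 6*cos(2*x) + 1

Solve f'(x) = 0 on [0, π]:
  f'(x) = 0 ⇔ cos(2*x) = -1/6, i.e. 2*x = ±arccos(-1/6) + 2nπ; keep the solutions lying in [0, π].
  ⇒ x = acos(-1/6)/2 ≈ 0.8691, pi - acos(-1/6)/2 ≈ 2.2725

f''(x) = -12*sin(2*x)
Second-derivative test at each critical point:
  f''(0.8691) = -11.8322 < 0 → local maximum
  f''(2.2725) = 11.8322 > 0 → local minimum

Critical points: x = acos(-1/6)/2 ≈ 0.8691 (local maximum); x = pi - acos(-1/6)/2 ≈ 2.2725 (local minimum)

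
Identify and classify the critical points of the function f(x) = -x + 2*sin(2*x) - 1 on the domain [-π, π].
f'(x) = 4*cos(2*x) - 1

Solve f'(x) = 0 on [-π, π]:
  f'(x) = 0 ⇔ cos(2*x) = 1/4, i.e. 2*x = ±arccos(1/4) + 2nπ; keep the solutions lying in [-π, π].
  ⇒ x = -pi + acos(1/4)/2 ≈ -2.4825, -acos(1/4)/2 ≈ -0.6591, acos(1/4)/2 ≈ 0.6591, pi - acos(1/4)/2 ≈ 2.4825

f''(x) = -8*sin(2*x)
Second-derivative test at each critical point:
  f''(-2.4825) = -7.7460 < 0 → local maximum
  f''(-0.6591) = 7.7460 > 0 → local minimum
  f''(0.6591) = -7.7460 < 0 → local maximum
  f''(2.4825) = 7.7460 > 0 → local minimum

Critical points: x = -pi + acos(1/4)/2 ≈ -2.4825 (local maximum); x = -acos(1/4)/2 ≈ -0.6591 (local minimum); x = acos(1/4)/2 ≈ 0.6591 (local maximum); x = pi - acos(1/4)/2 ≈ 2.4825 (local minimum)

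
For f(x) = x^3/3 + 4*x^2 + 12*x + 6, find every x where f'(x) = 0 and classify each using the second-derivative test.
f'(x) = x^2 + 8*x + 12

Solve f'(x) = 0:
  Factor: x^2 + 8*x + 12 = (x + 2)*(x + 6) = 0.
  ⇒ x = -6, -2

f''(x) = 2*x + 8
Second-derivative test at each critical point:
  f''(-6) = -4 < 0 → local maximum
  f''(-2) = 4 > 0 → local minimum

Critical points: x = -6 (local maximum); x = -2 (local minimum)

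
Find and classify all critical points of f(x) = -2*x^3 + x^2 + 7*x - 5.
f'(x) = -6*x^2 + 2*x + 7

Solve f'(x) = 0:
  6*x^2 - 2*x - 7 = 0 has no rational roots; quadratic formula: x = (2 ± √172)/12.
  ⇒ x = 1/6 - sqrt(43)/6 ≈ -0.9262, 1/6 + sqrt(43)/6 ≈ 1.2596

f''(x) = 2 - 12*x
Second-derivative test at each critical point:
  f''(-0.9262) = 13.1149 > 0 → local minimum
  f''(1.2596) = -13.1149 < 0 → local maximum

Critical points: x = 1/6 - sqrt(43)/6 ≈ -0.9262 (local minimum); x = 1/6 + sqrt(43)/6 ≈ 1.2596 (local maximum)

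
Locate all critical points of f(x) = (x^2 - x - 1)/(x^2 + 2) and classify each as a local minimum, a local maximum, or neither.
f'(x) = (x^2 + 6*x - 2)/(x^4 + 4*x^2 + 4)

Solve f'(x) = 0:
  f'(x) = (x^2 + 6*x - 2)/(x^2 + 2)^2; the denominator is positive wherever f is defined, so f'(x) = 0 ⇔ x^2 + 6*x - 2 = 0.
  x^2 + 6*x - 2 = 0 has no rational roots; quadratic formula: x = (-6 ± √44)/2.
  ⇒ x = -sqrt(11) - 3 ≈ -6.3166, -3 + sqrt(11) ≈ 0.3166

f''(x) = 2*(-x^3 - 9*x^2 + 6*x + 6)/(x^6 + 6*x^4 + 12*x^2 + 8)
Second-derivative test at each critical point:
  f''(-6.3166) = -0.0038 < 0 → local maximum
  f''(0.3166) = 1.5038 > 0 → local minimum

Critical points: x = -sqrt(11) - 3 ≈ -6.3166 (local maximum); x = -3 + sqrt(11) ≈ 0.3166 (local minimum)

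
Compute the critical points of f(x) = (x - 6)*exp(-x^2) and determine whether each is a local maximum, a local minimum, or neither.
f'(x) = (-2*x*(x - 6) + 1)*exp(-x^2)

Solve f'(x) = 0:
  f'(x) = (-2*x^2 + 12*x + 1)·exp(-x^2) and exp(-x^2) > 0 for every x, so f'(x) = 0 ⇔ -2*x^2 + 12*x + 1 = 0.
  2*x^2 - 12*x - 1 = 0 has no rational roots; quadratic formula: x = (12 ± √152)/4.
  ⇒ x = 3 - sqrt(38)/2 ≈ -0.0822, 3 + sqrt(38)/2 ≈ 6.0822

f''(x) = 2*(2*x^2*(x - 6) - 3*x + 6)*exp(-x^2)
Second-derivative test at each critical point:
  f''(-0.0822) = 12.2458 > 0 → local minimum
  f''(6.0822) = -1.059e-15 < 0 → local maximum

Critical points: x = 3 - sqrt(38)/2 ≈ -0.0822 (local minimum); x = 3 + sqrt(38)/2 ≈ 6.0822 (local maximum)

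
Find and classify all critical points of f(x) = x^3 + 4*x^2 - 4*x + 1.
f'(x) = 3*x^2 + 8*x - 4

Solve f'(x) = 0:
  3*x^2 + 8*x - 4 = 0 has no rational roots; quadratic formula: x = (-8 ± √112)/6.
  ⇒ x = -2*sqrt(7)/3 - 4/3 ≈ -3.0972, -4/3 + 2*sqrt(7)/3 ≈ 0.4305

f''(x) = 6*x + 8
Second-derivative test at each critical point:
  f''(-3.0972) = -10.5830 < 0 → local maximum
  f''(0.4305) = 10.5830 > 0 → local minimum

Critical points: x = -2*sqrt(7)/3 - 4/3 ≈ -3.0972 (local maximum); x = -4/3 + 2*sqrt(7)/3 ≈ 0.4305 (local minimum)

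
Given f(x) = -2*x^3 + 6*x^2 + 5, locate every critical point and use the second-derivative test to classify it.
f'(x) = 6*x*(2 - x)

Solve f'(x) = 0:
  Factor: -6*x^2 + 12*x = -6*x*(x - 2) = 0.
  ⇒ x = 0, 2

f''(x) = 12 - 12*x
Second-derivative test at each critical point:
  f''(0) = 12 > 0 → local minimum
  f''(2) = -12 < 0 → local maximum

Critical points: x = 0 (local minimum); x = 2 (local maximum)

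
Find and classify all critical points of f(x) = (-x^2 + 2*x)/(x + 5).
f'(x) = (-x^2 - 10*x + 10)/(x^2 + 10*x + 25)

Solve f'(x) = 0:
  f'(x) = -(x^2 + 10*x - 10)/(x + 5)^2; the denominator is positive wherever f is defined, so f'(x) = 0 ⇔ -x^2 - 10*x + 10 = 0.
  x^2 + 10*x - 10 = 0 has no rational roots; quadratic formula: x = (-10 ± √140)/2.
  ⇒ x = -sqrt(35) - 5 ≈ -10.9161, -5 + sqrt(35) ≈ 0.9161

f''(x) = -70/(x^3 + 15*x^2 + 75*x + 125)
Second-derivative test at each critical point:
  f''(-10.9161) = 0.3381 > 0 → local minimum
  f''(0.9161) = -0.3381 < 0 → local maximum

Critical points: x = -sqrt(35) - 5 ≈ -10.9161 (local minimum); x = -5 + sqrt(35) ≈ 0.9161 (local maximum)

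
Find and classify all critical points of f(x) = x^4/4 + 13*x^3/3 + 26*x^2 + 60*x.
f'(x) = x^3 + 13*x^2 + 52*x + 60

Solve f'(x) = 0:
  Factor: x^3 + 13*x^2 + 52*x + 60 = (x + 2)*(x + 5)*(x + 6) = 0.
  ⇒ x = -6, -5, -2

f''(x) = 3*x^2 + 26*x + 52
Second-derivative test at each critical point:
  f''(-6) = 4 > 0 → local minimum
  f''(-5) = -3 < 0 → local maximum
  f''(-2) = 12 > 0 → local minimum

Critical points: x = -6 (local minimum); x = -5 (local maximum); x = -2 (local minimum)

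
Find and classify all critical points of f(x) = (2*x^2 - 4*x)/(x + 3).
f'(x) = 2*(x^2 + 6*x - 6)/(x^2 + 6*x + 9)

Solve f'(x) = 0:
  f'(x) = 2*(x^2 + 6*x - 6)/(x + 3)^2; the denominator is positive wherever f is defined, so f'(x) = 0 ⇔ 2*x^2 + 12*x - 12 = 0.
  Factor: 2*x^2 + 12*x - 12 = 2*(x^2 + 6*x - 6); x^2 + 6*x - 6 = 0 has no rational roots; quadratic formula: x = (-6 ± √60)/2.
  ⇒ x = -sqrt(15) - 3 ≈ -6.8730, -3 + sqrt(15) ≈ 0.8730

f''(x) = 60/(x^3 + 9*x^2 + 27*x + 27)
Second-derivative test at each critical point:
  f''(-6.8730) = -1.0328 < 0 → local maximum
  f''(0.8730) = 1.0328 > 0 → local minimum

Critical points: x = -sqrt(15) - 3 ≈ -6.8730 (local maximum); x = -3 + sqrt(15) ≈ 0.8730 (local minimum)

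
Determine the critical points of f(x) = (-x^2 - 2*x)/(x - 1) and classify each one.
f'(x) = (-x^2 + 2*x + 2)/(x^2 - 2*x + 1)

Solve f'(x) = 0:
  f'(x) = -(x^2 - 2*x - 2)/(x - 1)^2; the denominator is positive wherever f is defined, so f'(x) = 0 ⇔ -x^2 + 2*x + 2 = 0.
  x^2 - 2*x - 2 = 0 has no rational roots; quadratic formula: x = (2 ± √12)/2.
  ⇒ x = 1 - sqrt(3) ≈ -0.7321, 1 + sqrt(3) ≈ 2.7321

f''(x) = -6/(x^3 - 3*x^2 + 3*x - 1)
Second-derivative test at each critical point:
  f''(-0.7321) = 1.1547 > 0 → local minimum
  f''(2.7321) = -1.1547 < 0 → local maximum

Critical points: x = 1 - sqrt(3) ≈ -0.7321 (local minimum); x = 1 + sqrt(3) ≈ 2.7321 (local maximum)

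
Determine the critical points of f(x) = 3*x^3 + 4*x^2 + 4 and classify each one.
f'(x) = x*(9*x + 8)

Solve f'(x) = 0:
  Factor: 9*x^2 + 8*x = x*(9*x + 8) = 0.
  ⇒ x = -8/9, 0

f''(x) = 18*x + 8
Second-derivative test at each critical point:
  f''(-8/9) = -8 < 0 → local maximum
  f''(0) = 8 > 0 → local minimum

Critical points: x = -8/9 (local maximum); x = 0 (local minimum)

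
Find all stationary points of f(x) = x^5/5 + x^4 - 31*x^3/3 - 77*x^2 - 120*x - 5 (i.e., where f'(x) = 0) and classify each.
f'(x) = x^4 + 4*x^3 - 31*x^2 - 154*x - 120

Solve f'(x) = 0:
  Factor: x^4 + 4*x^3 - 31*x^2 - 154*x - 120 = (x - 6)*(x + 1)*(x + 4)*(x + 5) = 0.
  ⇒ x = -5, -4, -1, 6

f''(x) = 4*x^3 + 12*x^2 - 62*x - 154
Second-derivative test at each critical point:
  f''(-5) = -44 < 0 → local maximum
  f''(-4) = 30 > 0 → local minimum
  f''(-1) = -84 < 0 → local maximum
  f''(6) = 770 > 0 → local minimum

Critical points: x = -5 (local maximum); x = -4 (local minimum); x = -1 (local maximum); x = 6 (local minimum)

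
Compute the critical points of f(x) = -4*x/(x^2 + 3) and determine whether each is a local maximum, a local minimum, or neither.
f'(x) = 4*(x^2 - 3)/(x^2 + 3)^2

Solve f'(x) = 0:
  f'(x) = 4*(x^2 - 3)/(x^2 + 3)^2; the denominator is positive wherever f is defined, so f'(x) = 0 ⇔ 4*x^2 - 12 = 0.
  Factor: 4*x^2 - 12 = 4*(x^2 - 3); x^2 - 3 = 0 has no rational roots; quadratic formula: x = (0 ± √12)/2.
  ⇒ x = -sqrt(3) ≈ -1.7321, sqrt(3) ≈ 1.7321

f''(x) = 8*x*(9 - x^2)/(x^2 + 3)^3
Second-derivative test at each critical point:
  f''(-1.7321) = -0.3849 < 0 → local maximum
  f''(1.7321) = 0.3849 > 0 → local minimum

Critical points: x = -sqrt(3) ≈ -1.7321 (local maximum); x = sqrt(3) ≈ 1.7321 (local minimum)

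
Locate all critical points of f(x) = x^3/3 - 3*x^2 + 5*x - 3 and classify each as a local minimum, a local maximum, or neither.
f'(x) = x^2 - 6*x + 5

Solve f'(x) = 0:
  Factor: x^2 - 6*x + 5 = (x - 5)*(x - 1) = 0.
  ⇒ x = 1, 5

f''(x) = 2*x - 6
Second-derivative test at each critical point:
  f''(1) = -4 < 0 → local maximum
  f''(5) = 4 > 0 → local minimum

Critical points: x = 1 (local maximum); x = 5 (local minimum)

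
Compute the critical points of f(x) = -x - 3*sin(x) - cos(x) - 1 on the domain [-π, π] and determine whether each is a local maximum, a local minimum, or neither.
f'(x) = sin(x) - 3*cos(x) - 1

Solve f'(x) = 0 on [-π, π]:
  f'(x) = 0 ⇔ sin(x) - 3*cos(x) = 1. Write the left side as R·cos(x + φ) with R = √((-3)² + (-1)²) = sqrt(10), cos φ = -3*sqrt(10)/10, sin φ = -sqrt(10)/10; then cos(x + φ) = sqrt(10)/10. Solve for x and keep the solutions lying in [-π, π].
  ⇒ x = -pi + atan(4/3) ≈ -2.2143, pi/2 ≈ 1.5708

f''(x) = 3*sin(x) + cos(x)
Second-derivative test at each critical point:
  f''(-2.2143) = -3 < 0 → local maximum
  f''(1.5708) = 3 > 0 → local minimum

Critical points: x = -pi + atan(4/3) ≈ -2.2143 (local maximum); x = pi/2 ≈ 1.5708 (local minimum)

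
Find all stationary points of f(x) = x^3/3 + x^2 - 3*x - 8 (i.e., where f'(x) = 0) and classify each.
f'(x) = x^2 + 2*x - 3

Solve f'(x) = 0:
  Factor: x^2 + 2*x - 3 = (x - 1)*(x + 3) = 0.
  ⇒ x = -3, 1

f''(x) = 2*x + 2
Second-derivative test at each critical point:
  f''(-3) = -4 < 0 → local maximum
  f''(1) = 4 > 0 → local minimum

Critical points: x = -3 (local maximum); x = 1 (local minimum)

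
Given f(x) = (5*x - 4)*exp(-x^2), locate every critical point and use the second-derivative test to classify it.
f'(x) = (-2*x*(5*x - 4) + 5)*exp(-x^2)

Solve f'(x) = 0:
  f'(x) = (-10*x^2 + 8*x + 5)·exp(-x^2) and exp(-x^2) > 0 for every x, so f'(x) = 0 ⇔ -10*x^2 + 8*x + 5 = 0.
  10*x^2 - 8*x - 5 = 0 has no rational roots; quadratic formula: x = (8 ± √264)/20.
  ⇒ x = 2/5 - sqrt(66)/10 ≈ -0.4124, 2/5 + sqrt(66)/10 ≈ 1.2124

f''(x) = 2*(2*x^2*(5*x - 4) - 15*x + 4)*exp(-x^2)
Second-derivative test at each critical point:
  f''(-0.4124) = 13.7069 > 0 → local minimum
  f''(1.2124) = -3.7361 < 0 → local maximum

Critical points: x = 2/5 - sqrt(66)/10 ≈ -0.4124 (local minimum); x = 2/5 + sqrt(66)/10 ≈ 1.2124 (local maximum)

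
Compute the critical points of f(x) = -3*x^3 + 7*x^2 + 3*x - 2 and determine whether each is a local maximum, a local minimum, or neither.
f'(x) = -9*x^2 + 14*x + 3

Solve f'(x) = 0:
  9*x^2 - 14*x - 3 = 0 has no rational roots; quadratic formula: x = (14 ± √304)/18.
  ⇒ x = 7/9 - 2*sqrt(19)/9 ≈ -0.1909, 7/9 + 2*sqrt(19)/9 ≈ 1.7464

f''(x) = 14 - 18*x
Second-derivative test at each critical point:
  f''(-0.1909) = 17.4356 > 0 → local minimum
  f''(1.7464) = -17.4356 < 0 → local maximum

Critical points: x = 7/9 - 2*sqrt(19)/9 ≈ -0.1909 (local minimum); x = 7/9 + 2*sqrt(19)/9 ≈ 1.7464 (local maximum)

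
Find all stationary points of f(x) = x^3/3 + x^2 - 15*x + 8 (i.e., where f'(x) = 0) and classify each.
f'(x) = x^2 + 2*x - 15

Solve f'(x) = 0:
  Factor: x^2 + 2*x - 15 = (x - 3)*(x + 5) = 0.
  ⇒ x = -5, 3

f''(x) = 2*x + 2
Second-derivative test at each critical point:
  f''(-5) = -8 < 0 → local maximum
  f''(3) = 8 > 0 → local minimum

Critical points: x = -5 (local maximum); x = 3 (local minimum)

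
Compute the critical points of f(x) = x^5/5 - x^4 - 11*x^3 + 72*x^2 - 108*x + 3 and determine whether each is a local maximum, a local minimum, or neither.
f'(x) = x^4 - 4*x^3 - 33*x^2 + 144*x - 108

Solve f'(x) = 0:
  Factor: x^4 - 4*x^3 - 33*x^2 + 144*x - 108 = (x - 6)*(x - 3)*(x - 1)*(x + 6) = 0.
  ⇒ x = -6, 1, 3, 6

f''(x) = 4*x^3 - 12*x^2 - 66*x + 144
Second-derivative test at each critical point:
  f''(-6) = -756 < 0 → local maximum
  f''(1) = 70 > 0 → local minimum
  f''(3) = -54 < 0 → local maximum
  f''(6) = 180 > 0 → local minimum

Critical points: x = -6 (local maximum); x = 1 (local minimum); x = 3 (local maximum); x = 6 (local minimum)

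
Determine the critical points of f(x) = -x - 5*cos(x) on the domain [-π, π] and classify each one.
f'(x) = 5*sin(x) - 1

Solve f'(x) = 0 on [-π, π]:
  f'(x) = 0 ⇔ sin(x) = 1/5, i.e. x = arcsin(1/5) + 2nπ or x = π − arcsin(1/5) + 2nπ; keep the solutions lying in [-π, π].
  ⇒ x = asin(1/5) ≈ 0.2014, pi - asin(1/5) ≈ 2.9402

f''(x) = 5*cos(x)
Second-derivative test at each critical point:
  f''(0.2014) = 4.8990 > 0 → local minimum
  f''(2.9402) = -4.8990 < 0 → local maximum

Critical points: x = asin(1/5) ≈ 0.2014 (local minimum); x = pi - asin(1/5) ≈ 2.9402 (local maximum)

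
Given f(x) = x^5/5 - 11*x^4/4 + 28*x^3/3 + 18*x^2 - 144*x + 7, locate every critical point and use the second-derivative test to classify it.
f'(x) = x^4 - 11*x^3 + 28*x^2 + 36*x - 144

Solve f'(x) = 0:
  Factor: x^4 - 11*x^3 + 28*x^2 + 36*x - 144 = (x - 6)*(x - 4)*(x - 3)*(x + 2) = 0.
  ⇒ x = -2, 3, 4, 6

f''(x) = 4*x^3 - 33*x^2 + 56*x + 36
Second-derivative test at each critical point:
  f''(-2) = -240 < 0 → local maximum
  f''(3) = 15 > 0 → local minimum
  f''(4) = -12 < 0 → local maximum
  f''(6) = 48 > 0 → local minimum

Critical points: x = -2 (local maximum); x = 3 (local minimum); x = 4 (local maximum); x = 6 (local minimum)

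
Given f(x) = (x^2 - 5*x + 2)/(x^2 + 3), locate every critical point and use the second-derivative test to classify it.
f'(x) = (5*x^2 + 2*x - 15)/(x^4 + 6*x^2 + 9)

Solve f'(x) = 0:
  f'(x) = (5*x^2 + 2*x - 15)/(x^2 + 3)^2; the denominator is positive wherever f is defined, so f'(x) = 0 ⇔ 5*x^2 + 2*x - 15 = 0.
  5*x^2 + 2*x - 15 = 0 has no rational roots; quadratic formula: x = (-2 ± √304)/10.
  ⇒ x = -2*sqrt(19)/5 - 1/5 ≈ -1.9436, -1/5 + 2*sqrt(19)/5 ≈ 1.5436

f''(x) = 2*(-5*x^3 - 3*x^2 + 45*x + 3)/(x^6 + 9*x^4 + 27*x^2 + 27)
Second-derivative test at each critical point:
  f''(-1.9436) = -0.3796 < 0 → local maximum
  f''(1.5436) = 0.6018 > 0 → local minimum

Critical points: x = -2*sqrt(19)/5 - 1/5 ≈ -1.9436 (local maximum); x = -1/5 + 2*sqrt(19)/5 ≈ 1.5436 (local minimum)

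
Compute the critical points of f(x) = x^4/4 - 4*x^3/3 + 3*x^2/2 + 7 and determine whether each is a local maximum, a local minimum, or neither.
f'(x) = x*(x^2 - 4*x + 3)

Solve f'(x) = 0:
  Factor: x^3 - 4*x^2 + 3*x = x*(x - 3)*(x - 1) = 0.
  ⇒ x = 0, 1, 3

f''(x) = 3*x^2 - 8*x + 3
Second-derivative test at each critical point:
  f''(0) = 3 > 0 → local minimum
  f''(1) = -2 < 0 → local maximum
  f''(3) = 6 > 0 → local minimum

Critical points: x = 0 (local minimum); x = 1 (local maximum); x = 3 (local minimum)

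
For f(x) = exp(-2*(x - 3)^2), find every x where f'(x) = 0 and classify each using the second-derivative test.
f'(x) = 4*(3 - x)*exp(-2*(x - 3)^2)

Solve f'(x) = 0:
  f'(x) = (12 - 4*x)·exp(-2*(x - 3)^2) and exp(-2*(x - 3)^2) > 0 for every x, so f'(x) = 0 ⇔ 12 - 4*x = 0.
  Factor: 12 - 4*x = -4*(x - 3) = 0.
  ⇒ x = 3

f''(x) = 4*(4*(x - 3)^2 - 1)*exp(-2*(x - 3)^2)
Second-derivative test at each critical point:
  f''(3) = -4 < 0 → local maximum

Critical points: x = 3 (local maximum)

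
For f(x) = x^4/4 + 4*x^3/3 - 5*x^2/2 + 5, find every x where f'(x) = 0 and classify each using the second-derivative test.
f'(x) = x*(x^2 + 4*x - 5)

Solve f'(x) = 0:
  Factor: x^3 + 4*x^2 - 5*x = x*(x - 1)*(x + 5) = 0.
  ⇒ x = -5, 0, 1

f''(x) = 3*x^2 + 8*x - 5
Second-derivative test at each critical point:
  f''(-5) = 30 > 0 → local minimum
  f''(0) = -5 < 0 → local maximum
  f''(1) = 6 > 0 → local minimum

Critical points: x = -5 (local minimum); x = 0 (local maximum); x = 1 (local minimum)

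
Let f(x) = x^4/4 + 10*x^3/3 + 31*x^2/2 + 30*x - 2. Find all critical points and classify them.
f'(x) = x^3 + 10*x^2 + 31*x + 30

Solve f'(x) = 0:
  Factor: x^3 + 10*x^2 + 31*x + 30 = (x + 2)*(x + 3)*(x + 5) = 0.
  ⇒ x = -5, -3, -2

f''(x) = 3*x^2 + 20*x + 31
Second-derivative test at each critical point:
  f''(-5) = 6 > 0 → local minimum
  f''(-3) = -2 < 0 → local maximum
  f''(-2) = 3 > 0 → local minimum

Critical points: x = -5 (local minimum); x = -3 (local maximum); x = -2 (local minimum)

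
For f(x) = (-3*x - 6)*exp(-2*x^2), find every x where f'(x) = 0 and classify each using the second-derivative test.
f'(x) = 3*(4*x*(x + 2) - 1)*exp(-2*x^2)

Solve f'(x) = 0:
  f'(x) = (12*x^2 + 24*x - 3)·exp(-2*x^2) and exp(-2*x^2) > 0 for every x, so f'(x) = 0 ⇔ 12*x^2 + 24*x - 3 = 0.
  Factor: 12*x^2 + 24*x - 3 = 3*(4*x^2 + 8*x - 1); 4*x^2 + 8*x - 1 = 0 has no rational roots; quadratic formula: x = (-8 ± √80)/8.
  ⇒ x = -sqrt(5)/2 - 1 ≈ -2.1180, -1 + sqrt(5)/2 ≈ 0.1180

f''(x) = 12*(-4*x^2*(x + 2) + 3*x + 2)*exp(-2*x^2)
Second-derivative test at each critical point:
  f''(-2.1180) = -0.0034 < 0 → local maximum
  f''(0.1180) = 26.0955 > 0 → local minimum

Critical points: x = -sqrt(5)/2 - 1 ≈ -2.1180 (local maximum); x = -1 + sqrt(5)/2 ≈ 0.1180 (local minimum)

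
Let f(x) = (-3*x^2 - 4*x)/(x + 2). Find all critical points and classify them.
f'(x) = (-3*x^2 - 12*x - 8)/(x^2 + 4*x + 4)

Solve f'(x) = 0:
  f'(x) = -(3*x^2 + 12*x + 8)/(x + 2)^2; the denominator is positive wherever f is defined, so f'(x) = 0 ⇔ -3*x^2 - 12*x - 8 = 0.
  3*x^2 + 12*x + 8 = 0 has no rational roots; quadratic formula: x = (-12 ± √48)/6.
  ⇒ x = -2 - 2*sqrt(3)/3 ≈ -3.1547, -2 + 2*sqrt(3)/3 ≈ -0.8453

f''(x) = -8/(x^3 + 6*x^2 + 12*x + 8)
Second-derivative test at each critical point:
  f''(-3.1547) = 5.1962 > 0 → local minimum
  f''(-0.8453) = -5.1962 < 0 → local maximum

Critical points: x = -2 - 2*sqrt(3)/3 ≈ -3.1547 (local minimum); x = -2 + 2*sqrt(3)/3 ≈ -0.8453 (local maximum)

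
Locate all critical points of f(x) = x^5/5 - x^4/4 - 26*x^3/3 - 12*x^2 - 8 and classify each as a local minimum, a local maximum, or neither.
f'(x) = x*(x^3 - x^2 - 26*x - 24)

Solve f'(x) = 0:
  Factor: x^4 - x^3 - 26*x^2 - 24*x = x*(x - 6)*(x + 1)*(x + 4) = 0.
  ⇒ x = -4, -1, 0, 6

f''(x) = 4*x^3 - 3*x^2 - 52*x - 24
Second-derivative test at each critical point:
  f''(-4) = -120 < 0 → local maximum
  f''(-1) = 21 > 0 → local minimum
  f''(0) = -24 < 0 → local maximum
  f''(6) = 420 > 0 → local minimum

Critical points: x = -4 (local maximum); x = -1 (local minimum); x = 0 (local maximum); x = 6 (local minimum)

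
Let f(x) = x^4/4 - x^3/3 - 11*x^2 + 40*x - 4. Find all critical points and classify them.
f'(x) = x^3 - x^2 - 22*x + 40

Solve f'(x) = 0:
  Factor: x^3 - x^2 - 22*x + 40 = (x - 4)*(x - 2)*(x + 5) = 0.
  ⇒ x = -5, 2, 4

f''(x) = 3*x^2 - 2*x - 22
Second-derivative test at each critical point:
  f''(-5) = 63 > 0 → local minimum
  f''(2) = -14 < 0 → local maximum
  f''(4) = 18 > 0 → local minimum

Critical points: x = -5 (local minimum); x = 2 (local maximum); x = 4 (local minimum)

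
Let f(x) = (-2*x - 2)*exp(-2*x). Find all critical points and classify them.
f'(x) = 2*(2*x + 1)*exp(-2*x)

Solve f'(x) = 0:
  f'(x) = (4*x + 2)·exp(-2*x) and exp(-2*x) > 0 for every x, so f'(x) = 0 ⇔ 4*x + 2 = 0.
  Factor: 4*x + 2 = 2*(2*x + 1) = 0.
  ⇒ x = -1/2

f''(x) = -8*x*exp(-2*x)
Second-derivative test at each critical point:
  f''(-1/2) = 10.8731 > 0 → local minimum

Critical points: x = -1/2 (local minimum)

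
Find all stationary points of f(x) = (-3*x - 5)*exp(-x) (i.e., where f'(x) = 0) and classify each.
f'(x) = (3*x + 2)*exp(-x)

Solve f'(x) = 0:
  f'(x) = (3*x + 2)·exp(-x) and exp(-x) > 0 for every x, so f'(x) = 0 ⇔ 3*x + 2 = 0.
  3*x + 2 = 0.
  ⇒ x = -2/3

f''(x) = (1 - 3*x)*exp(-x)
Second-derivative test at each critical point:
  f''(-2/3) = 5.8432 > 0 → local minimum

Critical points: x = -2/3 (local minimum)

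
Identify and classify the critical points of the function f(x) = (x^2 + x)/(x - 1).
f'(x) = (x^2 - 2*x - 1)/(x^2 - 2*x + 1)

Solve f'(x) = 0:
  f'(x) = (x^2 - 2*x - 1)/(x - 1)^2; the denominator is positive wherever f is defined, so f'(x) = 0 ⇔ x^2 - 2*x - 1 = 0.
  x^2 - 2*x - 1 = 0 has no rational roots; quadratic formula: x = (2 ± √8)/2.
  ⇒ x = 1 - sqrt(2) ≈ -0.4142, 1 + sqrt(2) ≈ 2.4142

f''(x) = 4/(x^3 - 3*x^2 + 3*x - 1)
Second-derivative test at each critical point:
  f''(-0.4142) = -1.4142 < 0 → local maximum
  f''(2.4142) = 1.4142 > 0 → local minimum

Critical points: x = 1 - sqrt(2) ≈ -0.4142 (local maximum); x = 1 + sqrt(2) ≈ 2.4142 (local minimum)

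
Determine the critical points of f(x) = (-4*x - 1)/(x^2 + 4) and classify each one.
f'(x) = 2*(2*x^2 + x - 8)/(x^4 + 8*x^2 + 16)

Solve f'(x) = 0:
  f'(x) = 2*(2*x^2 + x - 8)/(x^2 + 4)^2; the denominator is positive wherever f is defined, so f'(x) = 0 ⇔ 4*x^2 + 2*x - 16 = 0.
  Factor: 4*x^2 + 2*x - 16 = 2*(2*x^2 + x - 8); 2*x^2 + x - 8 = 0 has no rational roots; quadratic formula: x = (-1 ± √65)/4.
  ⇒ x = -sqrt(65)/4 - 1/4 ≈ -2.2656, -1/4 + sqrt(65)/4 ≈ 1.7656

f''(x) = 2*(-4*x^2*(4*x + 1) + (12*x + 1)*(x^2 + 4))/(x^2 + 4)^3
Second-derivative test at each critical point:
  f''(-2.2656) = -0.1933 < 0 → local maximum
  f''(1.7656) = 0.3183 > 0 → local minimum

Critical points: x = -sqrt(65)/4 - 1/4 ≈ -2.2656 (local maximum); x = -1/4 + sqrt(65)/4 ≈ 1.7656 (local minimum)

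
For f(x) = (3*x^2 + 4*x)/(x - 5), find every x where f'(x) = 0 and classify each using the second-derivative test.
f'(x) = (3*x^2 - 30*x - 20)/(x^2 - 10*x + 25)

Solve f'(x) = 0:
  f'(x) = (3*x^2 - 30*x - 20)/(x - 5)^2; the denominator is positive wherever f is defined, so f'(x) = 0 ⇔ 3*x^2 - 30*x - 20 = 0.
  3*x^2 - 30*x - 20 = 0 has no rational roots; quadratic formula: x = (30 ± √1140)/6.
  ⇒ x = 5 - sqrt(285)/3 ≈ -0.6273, 5 + sqrt(285)/3 ≈ 10.6273

f''(x) = 190/(x^3 - 15*x^2 + 75*x - 125)
Second-derivative test at each critical point:
  f''(-0.6273) = -1.0662 < 0 → local maximum
  f''(10.6273) = 1.0662 > 0 → local minimum

Critical points: x = 5 - sqrt(285)/3 ≈ -0.6273 (local maximum); x = 5 + sqrt(285)/3 ≈ 10.6273 (local minimum)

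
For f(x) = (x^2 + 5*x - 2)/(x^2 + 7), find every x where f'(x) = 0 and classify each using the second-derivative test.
f'(x) = (-5*x^2 + 18*x + 35)/(x^4 + 14*x^2 + 49)

Solve f'(x) = 0:
  f'(x) = -(x - 5)*(5*x + 7)/(x^2 + 7)^2; the denominator is positive wherever f is defined, so f'(x) = 0 ⇔ -5*x^2 + 18*x + 35 = 0.
  Factor: -5*x^2 + 18*x + 35 = -(x - 5)*(5*x + 7) = 0.
  ⇒ x = -7/5, 5

f''(x) = 2*(5*x^3 - 27*x^2 - 105*x + 63)/(x^6 + 21*x^4 + 147*x^2 + 343)
Second-derivative test at each critical point:
  f''(-7/5) = 625/1568 > 0 → local minimum
  f''(5) = -1/32 < 0 → local maximum

Critical points: x = -7/5 (local minimum); x = 5 (local maximum)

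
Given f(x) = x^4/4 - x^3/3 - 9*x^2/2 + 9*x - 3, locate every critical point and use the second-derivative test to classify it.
f'(x) = x^3 - x^2 - 9*x + 9

Solve f'(x) = 0:
  Factor: x^3 - x^2 - 9*x + 9 = (x - 3)*(x - 1)*(x + 3) = 0.
  ⇒ x = -3, 1, 3

f''(x) = 3*x^2 - 2*x - 9
Second-derivative test at each critical point:
  f''(-3) = 24 > 0 → local minimum
  f''(1) = -8 < 0 → local maximum
  f''(3) = 12 > 0 → local minimum

Critical points: x = -3 (local minimum); x = 1 (local maximum); x = 3 (local minimum)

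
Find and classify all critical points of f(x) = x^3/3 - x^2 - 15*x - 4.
f'(x) = x^2 - 2*x - 15

Solve f'(x) = 0:
  Factor: x^2 - 2*x - 15 = (x - 5)*(x + 3) = 0.
  ⇒ x = -3, 5

f''(x) = 2*x - 2
Second-derivative test at each critical point:
  f''(-3) = -8 < 0 → local maximum
  f''(5) = 8 > 0 → local minimum

Critical points: x = -3 (local maximum); x = 5 (local minimum)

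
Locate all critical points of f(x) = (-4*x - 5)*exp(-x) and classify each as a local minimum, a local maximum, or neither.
f'(x) = (4*x + 1)*exp(-x)

Solve f'(x) = 0:
  f'(x) = (4*x + 1)·exp(-x) and exp(-x) > 0 for every x, so f'(x) = 0 ⇔ 4*x + 1 = 0.
  4*x + 1 = 0.
  ⇒ x = -1/4

f''(x) = (3 - 4*x)*exp(-x)
Second-derivative test at each critical point:
  f''(-1/4) = 5.1361 > 0 → local minimum

Critical points: x = -1/4 (local minimum)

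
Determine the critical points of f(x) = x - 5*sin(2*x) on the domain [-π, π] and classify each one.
f'(x) = 1 - 10*cos(2*x)

Solve f'(x) = 0 on [-π, π]:
  f'(x) = 0 ⇔ cos(2*x) = 1/10, i.e. 2*x = ±arccos(1/10) + 2nπ; keep the solutions lying in [-π, π].
  ⇒ x = -pi + acos(1/10)/2 ≈ -2.4063, -acos(1/10)/2 ≈ -0.7353, acos(1/10)/2 ≈ 0.7353, pi - acos(1/10)/2 ≈ 2.4063

f''(x) = 20*sin(2*x)
Second-derivative test at each critical point:
  f''(-2.4063) = 19.8997 > 0 → local minimum
  f''(-0.7353) = -19.8997 < 0 → local maximum
  f''(0.7353) = 19.8997 > 0 → local minimum
  f''(2.4063) = -19.8997 < 0 → local maximum

Critical points: x = -pi + acos(1/10)/2 ≈ -2.4063 (local minimum); x = -acos(1/10)/2 ≈ -0.7353 (local maximum); x = acos(1/10)/2 ≈ 0.7353 (local minimum); x = pi - acos(1/10)/2 ≈ 2.4063 (local maximum)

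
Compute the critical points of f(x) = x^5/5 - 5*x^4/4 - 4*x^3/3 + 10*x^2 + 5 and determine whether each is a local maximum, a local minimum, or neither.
f'(x) = x*(x^3 - 5*x^2 - 4*x + 20)

Solve f'(x) = 0:
  Factor: x^4 - 5*x^3 - 4*x^2 + 20*x = x*(x - 5)*(x - 2)*(x + 2) = 0.
  ⇒ x = -2, 0, 2, 5

f''(x) = 4*x^3 - 15*x^2 - 8*x + 20
Second-derivative test at each critical point:
  f''(-2) = -56 < 0 → local maximum
  f''(0) = 20 > 0 → local minimum
  f''(2) = -24 < 0 → local maximum
  f''(5) = 105 > 0 → local minimum

Critical points: x = -2 (local maximum); x = 0 (local minimum); x = 2 (local maximum); x = 5 (local minimum)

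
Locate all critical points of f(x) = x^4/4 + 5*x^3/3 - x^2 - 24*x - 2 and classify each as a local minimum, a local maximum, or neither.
f'(x) = x^3 + 5*x^2 - 2*x - 24

Solve f'(x) = 0:
  Factor: x^3 + 5*x^2 - 2*x - 24 = (x - 2)*(x + 3)*(x + 4) = 0.
  ⇒ x = -4, -3, 2

f''(x) = 3*x^2 + 10*x - 2
Second-derivative test at each critical point:
  f''(-4) = 6 > 0 → local minimum
  f''(-3) = -5 < 0 → local maximum
  f''(2) = 30 > 0 → local minimum

Critical points: x = -4 (local minimum); x = -3 (local maximum); x = 2 (local minimum)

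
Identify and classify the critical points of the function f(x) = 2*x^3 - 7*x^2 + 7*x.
f'(x) = 6*x^2 - 14*x + 7

Solve f'(x) = 0:
  6*x^2 - 14*x + 7 = 0 has no rational roots; quadratic formula: x = (14 ± √28)/12.
  ⇒ x = 7/6 - sqrt(7)/6 ≈ 0.7257, sqrt(7)/6 + 7/6 ≈ 1.6076

f''(x) = 12*x - 14
Second-derivative test at each critical point:
  f''(0.7257) = -5.2915 < 0 → local maximum
  f''(1.6076) = 5.2915 > 0 → local minimum

Critical points: x = 7/6 - sqrt(7)/6 ≈ 0.7257 (local maximum); x = sqrt(7)/6 + 7/6 ≈ 1.6076 (local minimum)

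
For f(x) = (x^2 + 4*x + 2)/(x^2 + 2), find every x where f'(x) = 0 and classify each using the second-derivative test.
f'(x) = 4*(2 - x^2)/(x^4 + 4*x^2 + 4)

Solve f'(x) = 0:
  f'(x) = -4*(x^2 - 2)/(x^2 + 2)^2; the denominator is positive wherever f is defined, so f'(x) = 0 ⇔ 8 - 4*x^2 = 0.
  Factor: 8 - 4*x^2 = -4*(x^2 - 2); x^2 - 2 = 0 has no rational roots; quadratic formula: x = (0 ± √8)/2.
  ⇒ x = -sqrt(2) ≈ -1.4142, sqrt(2) ≈ 1.4142

f''(x) = 8*x*(x^2 - 6)/(x^6 + 6*x^4 + 12*x^2 + 8)
Second-derivative test at each critical point:
  f''(-1.4142) = 0.7071 > 0 → local minimum
  f''(1.4142) = -0.7071 < 0 → local maximum

Critical points: x = -sqrt(2) ≈ -1.4142 (local minimum); x = sqrt(2) ≈ 1.4142 (local maximum)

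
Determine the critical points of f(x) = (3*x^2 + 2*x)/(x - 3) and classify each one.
f'(x) = 3*(x^2 - 6*x - 2)/(x^2 - 6*x + 9)

Solve f'(x) = 0:
  f'(x) = 3*(x^2 - 6*x - 2)/(x - 3)^2; the denominator is positive wherever f is defined, so f'(x) = 0 ⇔ 3*x^2 - 18*x - 6 = 0.
  Factor: 3*x^2 - 18*x - 6 = 3*(x^2 - 6*x - 2); x^2 - 6*x - 2 = 0 has no rational roots; quadratic formula: x = (6 ± √44)/2.
  ⇒ x = 3 - sqrt(11) ≈ -0.3166, 3 + sqrt(11) ≈ 6.3166

f''(x) = 66/(x^3 - 9*x^2 + 27*x - 27)
Second-derivative test at each critical point:
  f''(-0.3166) = -1.8091 < 0 → local maximum
  f''(6.3166) = 1.8091 > 0 → local minimum

Critical points: x = 3 - sqrt(11) ≈ -0.3166 (local maximum); x = 3 + sqrt(11) ≈ 6.3166 (local minimum)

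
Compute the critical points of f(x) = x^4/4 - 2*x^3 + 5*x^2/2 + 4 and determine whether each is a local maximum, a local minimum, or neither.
f'(x) = x*(x^2 - 6*x + 5)

Solve f'(x) = 0:
  Factor: x^3 - 6*x^2 + 5*x = x*(x - 5)*(x - 1) = 0.
  ⇒ x = 0, 1, 5

f''(x) = 3*x^2 - 12*x + 5
Second-derivative test at each critical point:
  f''(0) = 5 > 0 → local minimum
  f''(1) = -4 < 0 → local maximum
  f''(5) = 20 > 0 → local minimum

Critical points: x = 0 (local minimum); x = 1 (local maximum); x = 5 (local minimum)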